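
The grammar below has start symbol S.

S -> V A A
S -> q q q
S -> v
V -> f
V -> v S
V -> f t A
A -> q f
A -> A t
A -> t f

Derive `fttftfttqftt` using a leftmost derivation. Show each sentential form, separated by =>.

S => VAA   [S -> V A A]
VAA => ftAAA   [V -> f t A]
ftAAA => fttfAA   [A -> t f]
fttfAA => fttfAtA   [A -> A t]
fttfAtA => fttfAttA   [A -> A t]
fttfAttA => fttftfttA   [A -> t f]
fttftfttA => fttftfttAt   [A -> A t]
fttftfttAt => fttftfttAtt   [A -> A t]
fttftfttAtt => fttftfttqftt   [A -> q f]

S=>VAA=>ftAAA=>fttfAA=>fttfAtA=>fttfAttA=>fttftfttA=>fttftfttAt=>fttftfttAtt=>fttftfttqftt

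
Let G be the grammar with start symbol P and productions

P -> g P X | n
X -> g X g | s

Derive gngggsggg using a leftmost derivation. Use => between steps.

P => gPX   [P -> g P X]
gPX => gnX   [P -> n]
gnX => gngXg   [X -> g X g]
gngXg => gnggXgg   [X -> g X g]
gnggXgg => gngggXggg   [X -> g X g]
gngggXggg => gngggsggg   [X -> s]

P => gPX => gnX => gngXg => gnggXgg => gngggXggg => gngggsggg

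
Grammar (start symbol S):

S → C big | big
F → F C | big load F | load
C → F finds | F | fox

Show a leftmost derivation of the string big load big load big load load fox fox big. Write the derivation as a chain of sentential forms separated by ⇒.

S ⇒ C big   [S → C big]
C big ⇒ F big   [C → F]
F big ⇒ F C big   [F → F C]
F C big ⇒ big load F C big   [F → big load F]
big load F C big ⇒ big load F C C big   [F → F C]
big load F C C big ⇒ big load big load F C C big   [F → big load F]
big load big load F C C big ⇒ big load big load big load F C C big   [F → big load F]
big load big load big load F C C big ⇒ big load big load big load load C C big   [F → load]
big load big load big load load C C big ⇒ big load big load big load load fox C big   [C → fox]
big load big load big load load fox C big ⇒ big load big load big load load fox fox big   [C → fox]

S ⇒ C big ⇒ F big ⇒ F C big ⇒ big load F C big ⇒ big load F C C big ⇒ big load big load F C C big ⇒ big load big load big load F C C big ⇒ big load big load big load load C C big ⇒ big load big load big load load fox C big ⇒ big load big load big load load fox fox big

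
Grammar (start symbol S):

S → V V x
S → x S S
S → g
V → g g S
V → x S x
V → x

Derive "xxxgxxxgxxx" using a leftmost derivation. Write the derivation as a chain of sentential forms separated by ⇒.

S ⇒ VVx ⇒ xSxVx ⇒ xxSSxVx ⇒ xxVVxSxVx ⇒ xxxSxVxSxVx ⇒ xxxgxVxSxVx ⇒ xxxgxxxSxVx ⇒ xxxgxxxgxVx ⇒ xxxgxxxgxxx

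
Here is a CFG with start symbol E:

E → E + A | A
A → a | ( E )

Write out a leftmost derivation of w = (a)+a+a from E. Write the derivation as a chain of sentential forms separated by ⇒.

E⇒E+A⇒E+A+A⇒A+A+A⇒(E)+A+A⇒(A)+A+A⇒(a)+A+A⇒(a)+a+A⇒(a)+a+a

E ⇒ E+A   [E → E + A]
E+A ⇒ E+A+A   [E → E + A]
E+A+A ⇒ A+A+A   [E → A]
A+A+A ⇒ (E)+A+A   [A → ( E )]
(E)+A+A ⇒ (A)+A+A   [E → A]
(A)+A+A ⇒ (a)+A+A   [A → a]
(a)+A+A ⇒ (a)+a+A   [A → a]
(a)+a+A ⇒ (a)+a+a   [A → a]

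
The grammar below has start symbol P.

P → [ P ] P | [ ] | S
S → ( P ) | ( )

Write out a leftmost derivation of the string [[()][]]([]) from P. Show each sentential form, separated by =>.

P => [P]P   [P → [ P ] P]
[P]P => [[P]P]P   [P → [ P ] P]
[[P]P]P => [[S]P]P   [P → S]
[[S]P]P => [[()]P]P   [S → ( )]
[[()]P]P => [[()][]]P   [P → [ ]]
[[()][]]P => [[()][]]S   [P → S]
[[()][]]S => [[()][]](P)   [S → ( P )]
[[()][]](P) => [[()][]]([])   [P → [ ]]

P=>[P]P=>[[P]P]P=>[[S]P]P=>[[()]P]P=>[[()][]]P=>[[()][]]S=>[[()][]](P)=>[[()][]]([])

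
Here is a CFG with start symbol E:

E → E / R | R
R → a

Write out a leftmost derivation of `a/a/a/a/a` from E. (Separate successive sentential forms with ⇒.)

E ⇒ E/R   [E → E / R]
E/R ⇒ E/R/R   [E → E / R]
E/R/R ⇒ E/R/R/R   [E → E / R]
E/R/R/R ⇒ E/R/R/R/R   [E → E / R]
E/R/R/R/R ⇒ R/R/R/R/R   [E → R]
R/R/R/R/R ⇒ a/R/R/R/R   [R → a]
a/R/R/R/R ⇒ a/a/R/R/R   [R → a]
a/a/R/R/R ⇒ a/a/a/R/R   [R → a]
a/a/a/R/R ⇒ a/a/a/a/R   [R → a]
a/a/a/a/R ⇒ a/a/a/a/a   [R → a]

E ⇒ E/R ⇒ E/R/R ⇒ E/R/R/R ⇒ E/R/R/R/R ⇒ R/R/R/R/R ⇒ a/R/R/R/R ⇒ a/a/R/R/R ⇒ a/a/a/R/R ⇒ a/a/a/a/R ⇒ a/a/a/a/a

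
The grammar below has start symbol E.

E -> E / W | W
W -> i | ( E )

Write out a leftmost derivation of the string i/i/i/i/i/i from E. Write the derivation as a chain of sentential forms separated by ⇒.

E ⇒ E/W ⇒ E/W/W ⇒ E/W/W/W ⇒ E/W/W/W/W ⇒ E/W/W/W/W/W ⇒ W/W/W/W/W/W ⇒ i/W/W/W/W/W ⇒ i/i/W/W/W/W ⇒ i/i/i/W/W/W ⇒ i/i/i/i/W/W ⇒ i/i/i/i/i/W ⇒ i/i/i/i/i/i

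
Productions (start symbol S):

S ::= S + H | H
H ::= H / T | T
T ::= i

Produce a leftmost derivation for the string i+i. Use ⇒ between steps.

S ⇒ S+H   [S ::= S + H]
S+H ⇒ H+H   [S ::= H]
H+H ⇒ T+H   [H ::= T]
T+H ⇒ i+H   [T ::= i]
i+H ⇒ i+T   [H ::= T]
i+T ⇒ i+i   [T ::= i]

S ⇒ S+H ⇒ H+H ⇒ T+H ⇒ i+H ⇒ i+T ⇒ i+i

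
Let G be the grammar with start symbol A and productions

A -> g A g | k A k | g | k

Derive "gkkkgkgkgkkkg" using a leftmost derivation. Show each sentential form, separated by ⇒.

A ⇒ gAg ⇒ gkAkg ⇒ gkkAkkg ⇒ gkkkAkkkg ⇒ gkkkgAgkkkg ⇒ gkkkgkAkgkkkg ⇒ gkkkgkgkgkkkg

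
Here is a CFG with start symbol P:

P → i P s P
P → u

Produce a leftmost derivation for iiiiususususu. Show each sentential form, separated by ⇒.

P ⇒ iPsP ⇒ iiPsPsP ⇒ iiiPsPsPsP ⇒ iiiiPsPsPsPsP ⇒ iiiiusPsPsPsP ⇒ iiiiususPsPsP ⇒ iiiiusususPsP ⇒ iiiiususususP ⇒ iiiiususususu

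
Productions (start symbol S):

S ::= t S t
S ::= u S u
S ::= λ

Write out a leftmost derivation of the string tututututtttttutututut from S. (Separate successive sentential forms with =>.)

S => tSt => tuSut => tutStut => tutuSutut => tututStutut => tututuSututut => tutututStututut => tutututuSutututut => tututututStutututut => tututututtSttutututut => tututututttStttutututut => tututututtttttutututut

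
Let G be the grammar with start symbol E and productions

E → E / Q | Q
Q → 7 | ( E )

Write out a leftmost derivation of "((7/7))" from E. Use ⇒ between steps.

E ⇒ Q   [E → Q]
Q ⇒ (E)   [Q → ( E )]
(E) ⇒ (Q)   [E → Q]
(Q) ⇒ ((E))   [Q → ( E )]
((E)) ⇒ ((E/Q))   [E → E / Q]
((E/Q)) ⇒ ((Q/Q))   [E → Q]
((Q/Q)) ⇒ ((7/Q))   [Q → 7]
((7/Q)) ⇒ ((7/7))   [Q → 7]

E ⇒ Q ⇒ (E) ⇒ (Q) ⇒ ((E)) ⇒ ((E/Q)) ⇒ ((Q/Q)) ⇒ ((7/Q)) ⇒ ((7/7))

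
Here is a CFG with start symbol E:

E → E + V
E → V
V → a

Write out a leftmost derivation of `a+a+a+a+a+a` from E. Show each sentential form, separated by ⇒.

E ⇒ E+V ⇒ E+V+V ⇒ E+V+V+V ⇒ E+V+V+V+V ⇒ E+V+V+V+V+V ⇒ V+V+V+V+V+V ⇒ a+V+V+V+V+V ⇒ a+a+V+V+V+V ⇒ a+a+a+V+V+V ⇒ a+a+a+a+V+V ⇒ a+a+a+a+a+V ⇒ a+a+a+a+a+a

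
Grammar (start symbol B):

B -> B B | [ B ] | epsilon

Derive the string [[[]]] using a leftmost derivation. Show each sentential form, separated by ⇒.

B ⇒ BB ⇒ [B]B ⇒ [[B]]B ⇒ [[BB]]B ⇒ [[[B]B]]B ⇒ [[[]B]]B ⇒ [[[]]]B ⇒ [[[]]]

B ⇒ BB   [B -> B B]
BB ⇒ [B]B   [B -> [ B ]]
[B]B ⇒ [[B]]B   [B -> [ B ]]
[[B]]B ⇒ [[BB]]B   [B -> B B]
[[BB]]B ⇒ [[[B]B]]B   [B -> [ B ]]
[[[B]B]]B ⇒ [[[]B]]B   [B -> epsilon]
[[[]B]]B ⇒ [[[]]]B   [B -> epsilon]
[[[]]]B ⇒ [[[]]]   [B -> epsilon]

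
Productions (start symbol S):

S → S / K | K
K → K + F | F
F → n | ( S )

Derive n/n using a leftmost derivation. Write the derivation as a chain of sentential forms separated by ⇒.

S⇒S/K⇒K/K⇒F/K⇒n/K⇒n/F⇒n/n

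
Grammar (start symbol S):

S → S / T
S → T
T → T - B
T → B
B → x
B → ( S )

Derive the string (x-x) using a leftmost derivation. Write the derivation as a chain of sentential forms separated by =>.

S=>T=>B=>(S)=>(T)=>(T-B)=>(B-B)=>(x-B)=>(x-x)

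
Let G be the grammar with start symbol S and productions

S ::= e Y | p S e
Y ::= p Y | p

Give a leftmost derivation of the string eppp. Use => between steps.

S => eY   [S ::= e Y]
eY => epY   [Y ::= p Y]
epY => eppY   [Y ::= p Y]
eppY => eppp   [Y ::= p]

S=>eY=>epY=>eppY=>eppp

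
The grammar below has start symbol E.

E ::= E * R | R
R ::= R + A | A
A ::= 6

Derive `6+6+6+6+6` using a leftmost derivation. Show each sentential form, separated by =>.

E => R   [E ::= R]
R => R+A   [R ::= R + A]
R+A => R+A+A   [R ::= R + A]
R+A+A => R+A+A+A   [R ::= R + A]
R+A+A+A => R+A+A+A+A   [R ::= R + A]
R+A+A+A+A => A+A+A+A+A   [R ::= A]
A+A+A+A+A => 6+A+A+A+A   [A ::= 6]
6+A+A+A+A => 6+6+A+A+A   [A ::= 6]
6+6+A+A+A => 6+6+6+A+A   [A ::= 6]
6+6+6+A+A => 6+6+6+6+A   [A ::= 6]
6+6+6+6+A => 6+6+6+6+6   [A ::= 6]

E=>R=>R+A=>R+A+A=>R+A+A+A=>R+A+A+A+A=>A+A+A+A+A=>6+A+A+A+A=>6+6+A+A+A=>6+6+6+A+A=>6+6+6+6+A=>6+6+6+6+6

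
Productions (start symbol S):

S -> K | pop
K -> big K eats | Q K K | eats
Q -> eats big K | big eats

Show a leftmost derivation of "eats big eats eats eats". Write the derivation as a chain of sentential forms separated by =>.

S => K   [S -> K]
K => Q K K   [K -> Q K K]
Q K K => eats big K K K   [Q -> eats big K]
eats big K K K => eats big eats K K   [K -> eats]
eats big eats K K => eats big eats eats K   [K -> eats]
eats big eats eats K => eats big eats eats eats   [K -> eats]

S => K => Q K K => eats big K K K => eats big eats K K => eats big eats eats K => eats big eats eats eats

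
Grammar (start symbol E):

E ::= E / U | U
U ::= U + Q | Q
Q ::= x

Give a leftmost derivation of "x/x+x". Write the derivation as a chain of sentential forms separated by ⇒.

E ⇒ E/U ⇒ U/U ⇒ Q/U ⇒ x/U ⇒ x/U+Q ⇒ x/Q+Q ⇒ x/x+Q ⇒ x/x+x

E ⇒ E/U   [E ::= E / U]
E/U ⇒ U/U   [E ::= U]
U/U ⇒ Q/U   [U ::= Q]
Q/U ⇒ x/U   [Q ::= x]
x/U ⇒ x/U+Q   [U ::= U + Q]
x/U+Q ⇒ x/Q+Q   [U ::= Q]
x/Q+Q ⇒ x/x+Q   [Q ::= x]
x/x+Q ⇒ x/x+x   [Q ::= x]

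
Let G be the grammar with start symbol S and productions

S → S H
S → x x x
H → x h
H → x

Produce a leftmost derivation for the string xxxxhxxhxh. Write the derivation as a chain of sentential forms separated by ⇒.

S ⇒ SH ⇒ SHH ⇒ SHHH ⇒ SHHHH ⇒ xxxHHHH ⇒ xxxxhHHH ⇒ xxxxhxHH ⇒ xxxxhxxhH ⇒ xxxxhxxhxh

S ⇒ SH   [S → S H]
SH ⇒ SHH   [S → S H]
SHH ⇒ SHHH   [S → S H]
SHHH ⇒ SHHHH   [S → S H]
SHHHH ⇒ xxxHHHH   [S → x x x]
xxxHHHH ⇒ xxxxhHHH   [H → x h]
xxxxhHHH ⇒ xxxxhxHH   [H → x]
xxxxhxHH ⇒ xxxxhxxhH   [H → x h]
xxxxhxxhH ⇒ xxxxhxxhxh   [H → x h]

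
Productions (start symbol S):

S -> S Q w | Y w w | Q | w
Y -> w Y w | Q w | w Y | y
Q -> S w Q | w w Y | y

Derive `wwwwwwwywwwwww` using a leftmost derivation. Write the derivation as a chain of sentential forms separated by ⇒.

S⇒Yww⇒wYwww⇒wQwwww⇒wwwYwwww⇒wwwQwwwww⇒wwwwwYwwwww⇒wwwwwQwwwwww⇒wwwwwwwYwwwwww⇒wwwwwwwywwwwww

S ⇒ Yww   [S -> Y w w]
Yww ⇒ wYwww   [Y -> w Y w]
wYwww ⇒ wQwwww   [Y -> Q w]
wQwwww ⇒ wwwYwwww   [Q -> w w Y]
wwwYwwww ⇒ wwwQwwwww   [Y -> Q w]
wwwQwwwww ⇒ wwwwwYwwwww   [Q -> w w Y]
wwwwwYwwwww ⇒ wwwwwQwwwwww   [Y -> Q w]
wwwwwQwwwwww ⇒ wwwwwwwYwwwwww   [Q -> w w Y]
wwwwwwwYwwwwww ⇒ wwwwwwwywwwwww   [Y -> y]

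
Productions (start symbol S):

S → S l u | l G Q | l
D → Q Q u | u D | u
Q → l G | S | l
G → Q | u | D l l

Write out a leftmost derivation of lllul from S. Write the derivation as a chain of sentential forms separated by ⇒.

S ⇒ lGQ   [S → l G Q]
lGQ ⇒ lQQ   [G → Q]
lQQ ⇒ llGQ   [Q → l G]
llGQ ⇒ llQQ   [G → Q]
llQQ ⇒ lllGQ   [Q → l G]
lllGQ ⇒ llluQ   [G → u]
llluQ ⇒ lllul   [Q → l]

S⇒lGQ⇒lQQ⇒llGQ⇒llQQ⇒lllGQ⇒llluQ⇒lllul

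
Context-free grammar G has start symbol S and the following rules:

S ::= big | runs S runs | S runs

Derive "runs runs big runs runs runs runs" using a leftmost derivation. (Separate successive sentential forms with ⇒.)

S ⇒ runs S runs   [S ::= runs S runs]
runs S runs ⇒ runs S runs runs   [S ::= S runs]
runs S runs runs ⇒ runs runs S runs runs runs   [S ::= runs S runs]
runs runs S runs runs runs ⇒ runs runs S runs runs runs runs   [S ::= S runs]
runs runs S runs runs runs runs ⇒ runs runs big runs runs runs runs   [S ::= big]

S ⇒ runs S runs ⇒ runs S runs runs ⇒ runs runs S runs runs runs ⇒ runs runs S runs runs runs runs ⇒ runs runs big runs runs runs runs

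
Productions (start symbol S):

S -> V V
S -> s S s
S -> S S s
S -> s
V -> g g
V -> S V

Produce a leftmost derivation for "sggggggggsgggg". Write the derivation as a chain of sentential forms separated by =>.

S=>VV=>SVV=>sSsVV=>sVVsVV=>sggVsVV=>sggSVsVV=>sggVVVsVV=>sggggVVsVV=>sggggggVsVV=>sggggggggsVV=>sggggggggsggV=>sggggggggsgggg

S => VV   [S -> V V]
VV => SVV   [V -> S V]
SVV => sSsVV   [S -> s S s]
sSsVV => sVVsVV   [S -> V V]
sVVsVV => sggVsVV   [V -> g g]
sggVsVV => sggSVsVV   [V -> S V]
sggSVsVV => sggVVVsVV   [S -> V V]
sggVVVsVV => sggggVVsVV   [V -> g g]
sggggVVsVV => sggggggVsVV   [V -> g g]
sggggggVsVV => sggggggggsVV   [V -> g g]
sggggggggsVV => sggggggggsggV   [V -> g g]
sggggggggsggV => sggggggggsgggg   [V -> g g]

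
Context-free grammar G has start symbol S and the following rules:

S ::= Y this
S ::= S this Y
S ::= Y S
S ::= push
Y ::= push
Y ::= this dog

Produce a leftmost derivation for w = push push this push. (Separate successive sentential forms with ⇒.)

S ⇒ S this Y   [S ::= S this Y]
S this Y ⇒ Y S this Y   [S ::= Y S]
Y S this Y ⇒ push S this Y   [Y ::= push]
push S this Y ⇒ push push this Y   [S ::= push]
push push this Y ⇒ push push this push   [Y ::= push]

S ⇒ S this Y ⇒ Y S this Y ⇒ push S this Y ⇒ push push this Y ⇒ push push this push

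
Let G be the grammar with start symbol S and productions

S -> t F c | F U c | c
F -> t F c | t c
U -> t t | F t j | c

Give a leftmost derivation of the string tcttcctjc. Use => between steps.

S => FUc   [S -> F U c]
FUc => tcUc   [F -> t c]
tcUc => tcFtjc   [U -> F t j]
tcFtjc => tctFctjc   [F -> t F c]
tctFctjc => tcttcctjc   [F -> t c]

S => FUc => tcUc => tcFtjc => tctFctjc => tcttcctjc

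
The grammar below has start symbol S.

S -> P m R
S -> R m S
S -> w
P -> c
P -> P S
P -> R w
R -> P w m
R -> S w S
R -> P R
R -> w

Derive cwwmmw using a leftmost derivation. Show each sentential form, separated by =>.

S=>RmS=>PwmmS=>PSwmmS=>cSwmmS=>cwwmmS=>cwwmmw

S => RmS   [S -> R m S]
RmS => PwmmS   [R -> P w m]
PwmmS => PSwmmS   [P -> P S]
PSwmmS => cSwmmS   [P -> c]
cSwmmS => cwwmmS   [S -> w]
cwwmmS => cwwmmw   [S -> w]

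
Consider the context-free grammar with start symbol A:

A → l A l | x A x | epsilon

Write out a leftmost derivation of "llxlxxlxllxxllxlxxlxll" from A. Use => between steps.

A => lAl => llAll => llxAxll => llxlAlxll => llxlxAxlxll => llxlxxAxxlxll => llxlxxlAlxxlxll => llxlxxlxAxlxxlxll => llxlxxlxlAlxlxxlxll => llxlxxlxllAllxlxxlxll => llxlxxlxllxAxllxlxxlxll => llxlxxlxllxxllxlxxlxll

A => lAl   [A → l A l]
lAl => llAll   [A → l A l]
llAll => llxAxll   [A → x A x]
llxAxll => llxlAlxll   [A → l A l]
llxlAlxll => llxlxAxlxll   [A → x A x]
llxlxAxlxll => llxlxxAxxlxll   [A → x A x]
llxlxxAxxlxll => llxlxxlAlxxlxll   [A → l A l]
llxlxxlAlxxlxll => llxlxxlxAxlxxlxll   [A → x A x]
llxlxxlxAxlxxlxll => llxlxxlxlAlxlxxlxll   [A → l A l]
llxlxxlxlAlxlxxlxll => llxlxxlxllAllxlxxlxll   [A → l A l]
llxlxxlxllAllxlxxlxll => llxlxxlxllxAxllxlxxlxll   [A → x A x]
llxlxxlxllxAxllxlxxlxll => llxlxxlxllxxllxlxxlxll   [A → epsilon]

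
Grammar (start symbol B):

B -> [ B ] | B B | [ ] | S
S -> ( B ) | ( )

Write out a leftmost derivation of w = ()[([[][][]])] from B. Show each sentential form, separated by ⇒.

B⇒BB⇒SB⇒()B⇒()[B]⇒()[S]⇒()[(B)]⇒()[([B])]⇒()[([BB])]⇒()[([BBB])]⇒()[([[]BB])]⇒()[([[][]B])]⇒()[([[][][]])]

B ⇒ BB   [B -> B B]
BB ⇒ SB   [B -> S]
SB ⇒ ()B   [S -> ( )]
()B ⇒ ()[B]   [B -> [ B ]]
()[B] ⇒ ()[S]   [B -> S]
()[S] ⇒ ()[(B)]   [S -> ( B )]
()[(B)] ⇒ ()[([B])]   [B -> [ B ]]
()[([B])] ⇒ ()[([BB])]   [B -> B B]
()[([BB])] ⇒ ()[([BBB])]   [B -> B B]
()[([BBB])] ⇒ ()[([[]BB])]   [B -> [ ]]
()[([[]BB])] ⇒ ()[([[][]B])]   [B -> [ ]]
()[([[][]B])] ⇒ ()[([[][][]])]   [B -> [ ]]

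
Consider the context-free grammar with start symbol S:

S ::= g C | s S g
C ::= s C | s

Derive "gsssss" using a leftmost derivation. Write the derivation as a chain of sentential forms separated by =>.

S => gC => gsC => gssC => gsssC => gssssC => gsssss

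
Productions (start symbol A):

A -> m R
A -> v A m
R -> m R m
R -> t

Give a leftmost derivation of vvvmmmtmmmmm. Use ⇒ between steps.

A ⇒ vAm ⇒ vvAmm ⇒ vvvAmmm ⇒ vvvmRmmm ⇒ vvvmmRmmmm ⇒ vvvmmmRmmmmm ⇒ vvvmmmtmmmmm

A ⇒ vAm   [A -> v A m]
vAm ⇒ vvAmm   [A -> v A m]
vvAmm ⇒ vvvAmmm   [A -> v A m]
vvvAmmm ⇒ vvvmRmmm   [A -> m R]
vvvmRmmm ⇒ vvvmmRmmmm   [R -> m R m]
vvvmmRmmmm ⇒ vvvmmmRmmmmm   [R -> m R m]
vvvmmmRmmmmm ⇒ vvvmmmtmmmmm   [R -> t]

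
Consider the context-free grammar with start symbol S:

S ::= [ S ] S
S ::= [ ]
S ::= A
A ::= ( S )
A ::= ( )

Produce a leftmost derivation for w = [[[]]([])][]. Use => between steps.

S => [S]S   [S ::= [ S ] S]
[S]S => [[S]S]S   [S ::= [ S ] S]
[[S]S]S => [[[]]S]S   [S ::= [ ]]
[[[]]S]S => [[[]]A]S   [S ::= A]
[[[]]A]S => [[[]](S)]S   [A ::= ( S )]
[[[]](S)]S => [[[]]([])]S   [S ::= [ ]]
[[[]]([])]S => [[[]]([])][]   [S ::= [ ]]

S => [S]S => [[S]S]S => [[[]]S]S => [[[]]A]S => [[[]](S)]S => [[[]]([])]S => [[[]]([])][]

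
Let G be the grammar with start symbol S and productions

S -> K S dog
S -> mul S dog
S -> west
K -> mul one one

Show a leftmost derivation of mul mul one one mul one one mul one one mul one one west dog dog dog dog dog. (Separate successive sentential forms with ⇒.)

S ⇒ mul S dog ⇒ mul K S dog dog ⇒ mul mul one one S dog dog ⇒ mul mul one one K S dog dog dog ⇒ mul mul one one mul one one S dog dog dog ⇒ mul mul one one mul one one K S dog dog dog dog ⇒ mul mul one one mul one one mul one one S dog dog dog dog ⇒ mul mul one one mul one one mul one one K S dog dog dog dog dog ⇒ mul mul one one mul one one mul one one mul one one S dog dog dog dog dog ⇒ mul mul one one mul one one mul one one mul one one west dog dog dog dog dog

S ⇒ mul S dog   [S -> mul S dog]
mul S dog ⇒ mul K S dog dog   [S -> K S dog]
mul K S dog dog ⇒ mul mul one one S dog dog   [K -> mul one one]
mul mul one one S dog dog ⇒ mul mul one one K S dog dog dog   [S -> K S dog]
mul mul one one K S dog dog dog ⇒ mul mul one one mul one one S dog dog dog   [K -> mul one one]
mul mul one one mul one one S dog dog dog ⇒ mul mul one one mul one one K S dog dog dog dog   [S -> K S dog]
mul mul one one mul one one K S dog dog dog dog ⇒ mul mul one one mul one one mul one one S dog dog dog dog   [K -> mul one one]
mul mul one one mul one one mul one one S dog dog dog dog ⇒ mul mul one one mul one one mul one one K S dog dog dog dog dog   [S -> K S dog]
mul mul one one mul one one mul one one K S dog dog dog dog dog ⇒ mul mul one one mul one one mul one one mul one one S dog dog dog dog dog   [K -> mul one one]
mul mul one one mul one one mul one one mul one one S dog dog dog dog dog ⇒ mul mul one one mul one one mul one one mul one one west dog dog dog dog dog   [S -> west]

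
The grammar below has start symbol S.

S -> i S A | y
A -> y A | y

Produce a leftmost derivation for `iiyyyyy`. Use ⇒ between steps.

S ⇒ iSA   [S -> i S A]
iSA ⇒ iiSAA   [S -> i S A]
iiSAA ⇒ iiyAA   [S -> y]
iiyAA ⇒ iiyyA   [A -> y]
iiyyA ⇒ iiyyyA   [A -> y A]
iiyyyA ⇒ iiyyyyA   [A -> y A]
iiyyyyA ⇒ iiyyyyy   [A -> y]

S ⇒ iSA ⇒ iiSAA ⇒ iiyAA ⇒ iiyyA ⇒ iiyyyA ⇒ iiyyyyA ⇒ iiyyyyy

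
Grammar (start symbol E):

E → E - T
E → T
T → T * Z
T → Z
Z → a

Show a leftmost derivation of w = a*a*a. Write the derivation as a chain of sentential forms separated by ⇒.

E ⇒ T   [E → T]
T ⇒ T*Z   [T → T * Z]
T*Z ⇒ T*Z*Z   [T → T * Z]
T*Z*Z ⇒ Z*Z*Z   [T → Z]
Z*Z*Z ⇒ a*Z*Z   [Z → a]
a*Z*Z ⇒ a*a*Z   [Z → a]
a*a*Z ⇒ a*a*a   [Z → a]

E ⇒ T ⇒ T*Z ⇒ T*Z*Z ⇒ Z*Z*Z ⇒ a*Z*Z ⇒ a*a*Z ⇒ a*a*a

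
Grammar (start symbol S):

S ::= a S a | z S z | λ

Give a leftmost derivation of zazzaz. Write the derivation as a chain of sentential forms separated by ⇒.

S ⇒ zSz ⇒ zaSaz ⇒ zazSzaz ⇒ zazzaz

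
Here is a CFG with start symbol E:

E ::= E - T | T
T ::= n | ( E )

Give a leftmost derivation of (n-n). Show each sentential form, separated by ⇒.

E ⇒ T ⇒ (E) ⇒ (E-T) ⇒ (T-T) ⇒ (n-T) ⇒ (n-n)

E ⇒ T   [E ::= T]
T ⇒ (E)   [T ::= ( E )]
(E) ⇒ (E-T)   [E ::= E - T]
(E-T) ⇒ (T-T)   [E ::= T]
(T-T) ⇒ (n-T)   [T ::= n]
(n-T) ⇒ (n-n)   [T ::= n]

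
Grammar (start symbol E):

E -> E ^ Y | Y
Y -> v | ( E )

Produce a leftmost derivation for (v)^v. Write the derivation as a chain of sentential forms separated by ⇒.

E ⇒ E^Y ⇒ Y^Y ⇒ (E)^Y ⇒ (Y)^Y ⇒ (v)^Y ⇒ (v)^v

E ⇒ E^Y   [E -> E ^ Y]
E^Y ⇒ Y^Y   [E -> Y]
Y^Y ⇒ (E)^Y   [Y -> ( E )]
(E)^Y ⇒ (Y)^Y   [E -> Y]
(Y)^Y ⇒ (v)^Y   [Y -> v]
(v)^Y ⇒ (v)^v   [Y -> v]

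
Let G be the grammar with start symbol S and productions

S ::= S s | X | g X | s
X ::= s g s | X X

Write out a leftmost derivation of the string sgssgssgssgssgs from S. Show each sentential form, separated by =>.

S => X   [S ::= X]
X => XX   [X ::= X X]
XX => sgsX   [X ::= s g s]
sgsX => sgsXX   [X ::= X X]
sgsXX => sgsXXX   [X ::= X X]
sgsXXX => sgssgsXX   [X ::= s g s]
sgssgsXX => sgssgssgsX   [X ::= s g s]
sgssgssgsX => sgssgssgsXX   [X ::= X X]
sgssgssgsXX => sgssgssgssgsX   [X ::= s g s]
sgssgssgssgsX => sgssgssgssgssgs   [X ::= s g s]

S => X => XX => sgsX => sgsXX => sgsXXX => sgssgsXX => sgssgssgsX => sgssgssgsXX => sgssgssgssgsX => sgssgssgssgssgs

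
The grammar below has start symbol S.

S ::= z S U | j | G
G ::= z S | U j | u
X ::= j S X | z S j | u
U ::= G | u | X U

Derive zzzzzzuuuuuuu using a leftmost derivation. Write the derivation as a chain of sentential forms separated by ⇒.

S ⇒ zSU   [S ::= z S U]
zSU ⇒ zzSUU   [S ::= z S U]
zzSUU ⇒ zzzSUUU   [S ::= z S U]
zzzSUUU ⇒ zzzzSUUUU   [S ::= z S U]
zzzzSUUUU ⇒ zzzzzSUUUUU   [S ::= z S U]
zzzzzSUUUUU ⇒ zzzzzzSUUUUUU   [S ::= z S U]
zzzzzzSUUUUUU ⇒ zzzzzzGUUUUUU   [S ::= G]
zzzzzzGUUUUUU ⇒ zzzzzzuUUUUUU   [G ::= u]
zzzzzzuUUUUUU ⇒ zzzzzzuuUUUUU   [U ::= u]
zzzzzzuuUUUUU ⇒ zzzzzzuuuUUUU   [U ::= u]
zzzzzzuuuUUUU ⇒ zzzzzzuuuuUUU   [U ::= u]
zzzzzzuuuuUUU ⇒ zzzzzzuuuuuUU   [U ::= u]
zzzzzzuuuuuUU ⇒ zzzzzzuuuuuuU   [U ::= u]
zzzzzzuuuuuuU ⇒ zzzzzzuuuuuuu   [U ::= u]

S ⇒ zSU ⇒ zzSUU ⇒ zzzSUUU ⇒ zzzzSUUUU ⇒ zzzzzSUUUUU ⇒ zzzzzzSUUUUUU ⇒ zzzzzzGUUUUUU ⇒ zzzzzzuUUUUUU ⇒ zzzzzzuuUUUUU ⇒ zzzzzzuuuUUUU ⇒ zzzzzzuuuuUUU ⇒ zzzzzzuuuuuUU ⇒ zzzzzzuuuuuuU ⇒ zzzzzzuuuuuuu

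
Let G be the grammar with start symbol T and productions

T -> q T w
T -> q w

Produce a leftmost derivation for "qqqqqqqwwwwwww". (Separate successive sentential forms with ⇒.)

T ⇒ qTw ⇒ qqTww ⇒ qqqTwww ⇒ qqqqTwwww ⇒ qqqqqTwwwww ⇒ qqqqqqTwwwwww ⇒ qqqqqqqwwwwwww

T ⇒ qTw   [T -> q T w]
qTw ⇒ qqTww   [T -> q T w]
qqTww ⇒ qqqTwww   [T -> q T w]
qqqTwww ⇒ qqqqTwwww   [T -> q T w]
qqqqTwwww ⇒ qqqqqTwwwww   [T -> q T w]
qqqqqTwwwww ⇒ qqqqqqTwwwwww   [T -> q T w]
qqqqqqTwwwwww ⇒ qqqqqqqwwwwwww   [T -> q w]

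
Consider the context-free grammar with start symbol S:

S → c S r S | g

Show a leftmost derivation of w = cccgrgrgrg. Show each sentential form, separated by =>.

S => cSrS => ccSrSrS => cccSrSrSrS => cccgrSrSrS => cccgrgrSrS => cccgrgrgrS => cccgrgrgrg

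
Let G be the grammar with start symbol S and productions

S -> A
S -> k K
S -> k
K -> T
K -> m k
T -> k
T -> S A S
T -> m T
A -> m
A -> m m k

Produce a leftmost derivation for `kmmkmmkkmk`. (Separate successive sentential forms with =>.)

S => kK => kT => kSAS => kAAS => kmmkAS => kmmkmmkS => kmmkmmkkK => kmmkmmkkmk

S => kK   [S -> k K]
kK => kT   [K -> T]
kT => kSAS   [T -> S A S]
kSAS => kAAS   [S -> A]
kAAS => kmmkAS   [A -> m m k]
kmmkAS => kmmkmmkS   [A -> m m k]
kmmkmmkS => kmmkmmkkK   [S -> k K]
kmmkmmkkK => kmmkmmkkmk   [K -> m k]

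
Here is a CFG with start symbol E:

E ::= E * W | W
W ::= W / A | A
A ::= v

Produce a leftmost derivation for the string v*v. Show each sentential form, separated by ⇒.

E ⇒ E*W ⇒ W*W ⇒ A*W ⇒ v*W ⇒ v*A ⇒ v*v

E ⇒ E*W   [E ::= E * W]
E*W ⇒ W*W   [E ::= W]
W*W ⇒ A*W   [W ::= A]
A*W ⇒ v*W   [A ::= v]
v*W ⇒ v*A   [W ::= A]
v*A ⇒ v*v   [A ::= v]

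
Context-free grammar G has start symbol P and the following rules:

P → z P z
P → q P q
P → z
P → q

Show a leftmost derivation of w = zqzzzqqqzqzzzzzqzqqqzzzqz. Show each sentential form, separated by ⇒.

P ⇒ zPz ⇒ zqPqz ⇒ zqzPzqz ⇒ zqzzPzzqz ⇒ zqzzzPzzzqz ⇒ zqzzzqPqzzzqz ⇒ zqzzzqqPqqzzzqz ⇒ zqzzzqqqPqqqzzzqz ⇒ zqzzzqqqzPzqqqzzzqz ⇒ zqzzzqqqzqPqzqqqzzzqz ⇒ zqzzzqqqzqzPzqzqqqzzzqz ⇒ zqzzzqqqzqzzPzzqzqqqzzzqz ⇒ zqzzzqqqzqzzzzzqzqqqzzzqz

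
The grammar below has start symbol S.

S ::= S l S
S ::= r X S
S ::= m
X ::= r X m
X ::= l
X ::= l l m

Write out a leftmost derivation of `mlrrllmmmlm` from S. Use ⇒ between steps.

S ⇒ SlS   [S ::= S l S]
SlS ⇒ mlS   [S ::= m]
mlS ⇒ mlrXS   [S ::= r X S]
mlrXS ⇒ mlrrXmS   [X ::= r X m]
mlrrXmS ⇒ mlrrllmmS   [X ::= l l m]
mlrrllmmS ⇒ mlrrllmmSlS   [S ::= S l S]
mlrrllmmSlS ⇒ mlrrllmmmlS   [S ::= m]
mlrrllmmmlS ⇒ mlrrllmmmlm   [S ::= m]

S⇒SlS⇒mlS⇒mlrXS⇒mlrrXmS⇒mlrrllmmS⇒mlrrllmmSlS⇒mlrrllmmmlS⇒mlrrllmmmlm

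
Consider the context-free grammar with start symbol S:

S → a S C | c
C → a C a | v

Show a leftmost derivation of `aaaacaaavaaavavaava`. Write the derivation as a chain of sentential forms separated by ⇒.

S ⇒ aSC ⇒ aaSCC ⇒ aaaSCCC ⇒ aaaaSCCCC ⇒ aaaacCCCC ⇒ aaaacaCaCCC ⇒ aaaacaaCaaCCC ⇒ aaaacaaaCaaaCCC ⇒ aaaacaaavaaaCCC ⇒ aaaacaaavaaavCC ⇒ aaaacaaavaaavaCaC ⇒ aaaacaaavaaavavaC ⇒ aaaacaaavaaavavaaCa ⇒ aaaacaaavaaavavaava

S ⇒ aSC   [S → a S C]
aSC ⇒ aaSCC   [S → a S C]
aaSCC ⇒ aaaSCCC   [S → a S C]
aaaSCCC ⇒ aaaaSCCCC   [S → a S C]
aaaaSCCCC ⇒ aaaacCCCC   [S → c]
aaaacCCCC ⇒ aaaacaCaCCC   [C → a C a]
aaaacaCaCCC ⇒ aaaacaaCaaCCC   [C → a C a]
aaaacaaCaaCCC ⇒ aaaacaaaCaaaCCC   [C → a C a]
aaaacaaaCaaaCCC ⇒ aaaacaaavaaaCCC   [C → v]
aaaacaaavaaaCCC ⇒ aaaacaaavaaavCC   [C → v]
aaaacaaavaaavCC ⇒ aaaacaaavaaavaCaC   [C → a C a]
aaaacaaavaaavaCaC ⇒ aaaacaaavaaavavaC   [C → v]
aaaacaaavaaavavaC ⇒ aaaacaaavaaavavaaCa   [C → a C a]
aaaacaaavaaavavaaCa ⇒ aaaacaaavaaavavaava   [C → v]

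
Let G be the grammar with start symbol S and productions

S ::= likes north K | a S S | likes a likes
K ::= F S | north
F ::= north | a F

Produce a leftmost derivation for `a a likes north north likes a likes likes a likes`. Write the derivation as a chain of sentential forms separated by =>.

S => a S S   [S ::= a S S]
a S S => a a S S S   [S ::= a S S]
a a S S S => a a likes north K S S   [S ::= likes north K]
a a likes north K S S => a a likes north north S S   [K ::= north]
a a likes north north S S => a a likes north north likes a likes S   [S ::= likes a likes]
a a likes north north likes a likes S => a a likes north north likes a likes likes a likes   [S ::= likes a likes]

S => a S S => a a S S S => a a likes north K S S => a a likes north north S S => a a likes north north likes a likes S => a a likes north north likes a likes likes a likes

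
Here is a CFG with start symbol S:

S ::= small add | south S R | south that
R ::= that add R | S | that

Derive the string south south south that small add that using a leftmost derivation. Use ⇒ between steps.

S ⇒ south S R   [S ::= south S R]
south S R ⇒ south south S R R   [S ::= south S R]
south south S R R ⇒ south south south that R R   [S ::= south that]
south south south that R R ⇒ south south south that S R   [R ::= S]
south south south that S R ⇒ south south south that small add R   [S ::= small add]
south south south that small add R ⇒ south south south that small add that   [R ::= that]

S ⇒ south S R ⇒ south south S R R ⇒ south south south that R R ⇒ south south south that S R ⇒ south south south that small add R ⇒ south south south that small add that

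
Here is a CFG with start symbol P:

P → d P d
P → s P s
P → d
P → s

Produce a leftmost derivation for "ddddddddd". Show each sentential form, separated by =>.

P => dPd => ddPdd => dddPddd => ddddPdddd => ddddddddd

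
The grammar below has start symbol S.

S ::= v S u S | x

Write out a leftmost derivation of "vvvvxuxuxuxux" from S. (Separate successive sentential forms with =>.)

S => vSuS => vvSuSuS => vvvSuSuSuS => vvvvSuSuSuSuS => vvvvxuSuSuSuS => vvvvxuxuSuSuS => vvvvxuxuxuSuS => vvvvxuxuxuxuS => vvvvxuxuxuxux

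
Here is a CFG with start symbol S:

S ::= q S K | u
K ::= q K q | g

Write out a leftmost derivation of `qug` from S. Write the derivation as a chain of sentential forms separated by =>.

S => qSK   [S ::= q S K]
qSK => quK   [S ::= u]
quK => qug   [K ::= g]

S => qSK => quK => qug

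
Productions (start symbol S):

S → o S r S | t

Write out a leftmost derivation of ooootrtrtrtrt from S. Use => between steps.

S => oSrS => ooSrSrS => oooSrSrSrS => ooooSrSrSrSrS => ooootrSrSrSrS => ooootrtrSrSrS => ooootrtrtrSrS => ooootrtrtrtrS => ooootrtrtrtrt

S => oSrS   [S → o S r S]
oSrS => ooSrSrS   [S → o S r S]
ooSrSrS => oooSrSrSrS   [S → o S r S]
oooSrSrSrS => ooooSrSrSrSrS   [S → o S r S]
ooooSrSrSrSrS => ooootrSrSrSrS   [S → t]
ooootrSrSrSrS => ooootrtrSrSrS   [S → t]
ooootrtrSrSrS => ooootrtrtrSrS   [S → t]
ooootrtrtrSrS => ooootrtrtrtrS   [S → t]
ooootrtrtrtrS => ooootrtrtrtrt   [S → t]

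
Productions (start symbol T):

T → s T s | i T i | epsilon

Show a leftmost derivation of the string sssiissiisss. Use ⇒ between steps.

T ⇒ sTs   [T → s T s]
sTs ⇒ ssTss   [T → s T s]
ssTss ⇒ sssTsss   [T → s T s]
sssTsss ⇒ sssiTisss   [T → i T i]
sssiTisss ⇒ sssiiTiisss   [T → i T i]
sssiiTiisss ⇒ sssiisTsiisss   [T → s T s]
sssiisTsiisss ⇒ sssiissiisss   [T → epsilon]

T ⇒ sTs ⇒ ssTss ⇒ sssTsss ⇒ sssiTisss ⇒ sssiiTiisss ⇒ sssiisTsiisss ⇒ sssiissiisss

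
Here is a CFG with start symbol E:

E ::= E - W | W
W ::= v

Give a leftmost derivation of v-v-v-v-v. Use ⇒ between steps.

E⇒E-W⇒E-W-W⇒E-W-W-W⇒E-W-W-W-W⇒W-W-W-W-W⇒v-W-W-W-W⇒v-v-W-W-W⇒v-v-v-W-W⇒v-v-v-v-W⇒v-v-v-v-v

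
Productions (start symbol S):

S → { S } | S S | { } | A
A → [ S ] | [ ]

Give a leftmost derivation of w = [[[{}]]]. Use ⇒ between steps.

S ⇒ A ⇒ [S] ⇒ [A] ⇒ [[S]] ⇒ [[A]] ⇒ [[[S]]] ⇒ [[[{}]]]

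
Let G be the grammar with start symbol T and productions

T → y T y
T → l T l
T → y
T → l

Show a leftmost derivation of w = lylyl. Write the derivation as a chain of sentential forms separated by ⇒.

T ⇒ lTl ⇒ lyTyl ⇒ lylyl

T ⇒ lTl   [T → l T l]
lTl ⇒ lyTyl   [T → y T y]
lyTyl ⇒ lylyl   [T → l]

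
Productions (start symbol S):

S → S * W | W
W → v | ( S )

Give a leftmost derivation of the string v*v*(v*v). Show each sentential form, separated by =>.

S=>S*W=>S*W*W=>W*W*W=>v*W*W=>v*v*W=>v*v*(S)=>v*v*(S*W)=>v*v*(W*W)=>v*v*(v*W)=>v*v*(v*v)

S => S*W   [S → S * W]
S*W => S*W*W   [S → S * W]
S*W*W => W*W*W   [S → W]
W*W*W => v*W*W   [W → v]
v*W*W => v*v*W   [W → v]
v*v*W => v*v*(S)   [W → ( S )]
v*v*(S) => v*v*(S*W)   [S → S * W]
v*v*(S*W) => v*v*(W*W)   [S → W]
v*v*(W*W) => v*v*(v*W)   [W → v]
v*v*(v*W) => v*v*(v*v)   [W → v]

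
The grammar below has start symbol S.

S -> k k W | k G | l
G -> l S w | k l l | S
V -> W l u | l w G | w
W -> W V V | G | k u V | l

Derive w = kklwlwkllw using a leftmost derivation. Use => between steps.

S => kkW   [S -> k k W]
kkW => kkWVV   [W -> W V V]
kkWVV => kklVV   [W -> l]
kklVV => kklwV   [V -> w]
kklwV => kklwlwG   [V -> l w G]
kklwlwG => kklwlwS   [G -> S]
kklwlwS => kklwlwkG   [S -> k G]
kklwlwkG => kklwlwklSw   [G -> l S w]
kklwlwklSw => kklwlwkllw   [S -> l]

S=>kkW=>kkWVV=>kklVV=>kklwV=>kklwlwG=>kklwlwS=>kklwlwkG=>kklwlwklSw=>kklwlwkllw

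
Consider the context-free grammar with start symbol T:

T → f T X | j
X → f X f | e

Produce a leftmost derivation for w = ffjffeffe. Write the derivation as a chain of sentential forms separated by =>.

T => fTX => ffTXX => ffjXX => ffjfXfX => ffjffXffX => ffjffeffX => ffjffeffe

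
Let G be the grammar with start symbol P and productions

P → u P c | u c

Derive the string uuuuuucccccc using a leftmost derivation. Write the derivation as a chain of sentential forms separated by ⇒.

P ⇒ uPc ⇒ uuPcc ⇒ uuuPccc ⇒ uuuuPcccc ⇒ uuuuuPccccc ⇒ uuuuuucccccc

P ⇒ uPc   [P → u P c]
uPc ⇒ uuPcc   [P → u P c]
uuPcc ⇒ uuuPccc   [P → u P c]
uuuPccc ⇒ uuuuPcccc   [P → u P c]
uuuuPcccc ⇒ uuuuuPccccc   [P → u P c]
uuuuuPccccc ⇒ uuuuuucccccc   [P → u c]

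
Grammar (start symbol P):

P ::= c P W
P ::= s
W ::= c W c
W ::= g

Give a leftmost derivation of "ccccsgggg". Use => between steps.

P => cPW   [P ::= c P W]
cPW => ccPWW   [P ::= c P W]
ccPWW => cccPWWW   [P ::= c P W]
cccPWWW => ccccPWWWW   [P ::= c P W]
ccccPWWWW => ccccsWWWW   [P ::= s]
ccccsWWWW => ccccsgWWW   [W ::= g]
ccccsgWWW => ccccsggWW   [W ::= g]
ccccsggWW => ccccsgggW   [W ::= g]
ccccsgggW => ccccsgggg   [W ::= g]

P => cPW => ccPWW => cccPWWW => ccccPWWWW => ccccsWWWW => ccccsgWWW => ccccsggWW => ccccsgggW => ccccsgggg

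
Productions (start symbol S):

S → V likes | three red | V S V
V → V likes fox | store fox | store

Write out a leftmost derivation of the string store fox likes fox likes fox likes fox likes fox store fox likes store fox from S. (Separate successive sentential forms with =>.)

S => V S V => V likes fox S V => V likes fox likes fox S V => V likes fox likes fox likes fox S V => V likes fox likes fox likes fox likes fox S V => store fox likes fox likes fox likes fox likes fox S V => store fox likes fox likes fox likes fox likes fox V likes V => store fox likes fox likes fox likes fox likes fox store fox likes V => store fox likes fox likes fox likes fox likes fox store fox likes store fox

S => V S V   [S → V S V]
V S V => V likes fox S V   [V → V likes fox]
V likes fox S V => V likes fox likes fox S V   [V → V likes fox]
V likes fox likes fox S V => V likes fox likes fox likes fox S V   [V → V likes fox]
V likes fox likes fox likes fox S V => V likes fox likes fox likes fox likes fox S V   [V → V likes fox]
V likes fox likes fox likes fox likes fox S V => store fox likes fox likes fox likes fox likes fox S V   [V → store fox]
store fox likes fox likes fox likes fox likes fox S V => store fox likes fox likes fox likes fox likes fox V likes V   [S → V likes]
store fox likes fox likes fox likes fox likes fox V likes V => store fox likes fox likes fox likes fox likes fox store fox likes V   [V → store fox]
store fox likes fox likes fox likes fox likes fox store fox likes V => store fox likes fox likes fox likes fox likes fox store fox likes store fox   [V → store fox]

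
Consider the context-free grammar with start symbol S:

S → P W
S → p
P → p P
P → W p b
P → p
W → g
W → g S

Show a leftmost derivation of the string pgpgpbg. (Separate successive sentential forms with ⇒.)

S ⇒ PW ⇒ pPW ⇒ pWpbW ⇒ pgSpbW ⇒ pgPWpbW ⇒ pgpWpbW ⇒ pgpgpbW ⇒ pgpgpbg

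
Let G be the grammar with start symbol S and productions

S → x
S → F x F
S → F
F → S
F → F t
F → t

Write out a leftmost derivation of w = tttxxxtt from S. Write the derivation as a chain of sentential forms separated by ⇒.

S ⇒ FxF ⇒ FtxF ⇒ FttxF ⇒ tttxF ⇒ tttxFt ⇒ tttxSt ⇒ tttxFxFt ⇒ tttxSxFt ⇒ tttxxxFt ⇒ tttxxxtt

S ⇒ FxF   [S → F x F]
FxF ⇒ FtxF   [F → F t]
FtxF ⇒ FttxF   [F → F t]
FttxF ⇒ tttxF   [F → t]
tttxF ⇒ tttxFt   [F → F t]
tttxFt ⇒ tttxSt   [F → S]
tttxSt ⇒ tttxFxFt   [S → F x F]
tttxFxFt ⇒ tttxSxFt   [F → S]
tttxSxFt ⇒ tttxxxFt   [S → x]
tttxxxFt ⇒ tttxxxtt   [F → t]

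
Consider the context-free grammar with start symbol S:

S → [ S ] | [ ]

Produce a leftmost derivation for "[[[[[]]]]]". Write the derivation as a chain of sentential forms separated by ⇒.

S ⇒ [S] ⇒ [[S]] ⇒ [[[S]]] ⇒ [[[[S]]]] ⇒ [[[[[]]]]]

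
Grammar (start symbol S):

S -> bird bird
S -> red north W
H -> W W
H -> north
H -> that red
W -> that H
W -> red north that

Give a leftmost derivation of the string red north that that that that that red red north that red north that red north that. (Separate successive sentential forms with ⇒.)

S ⇒ red north W   [S -> red north W]
red north W ⇒ red north that H   [W -> that H]
red north that H ⇒ red north that W W   [H -> W W]
red north that W W ⇒ red north that that H W   [W -> that H]
red north that that H W ⇒ red north that that W W W   [H -> W W]
red north that that W W W ⇒ red north that that that H W W   [W -> that H]
red north that that that H W W ⇒ red north that that that W W W W   [H -> W W]
red north that that that W W W W ⇒ red north that that that that H W W W   [W -> that H]
red north that that that that H W W W ⇒ red north that that that that that red W W W   [H -> that red]
red north that that that that that red W W W ⇒ red north that that that that that red red north that W W   [W -> red north that]
red north that that that that that red red north that W W ⇒ red north that that that that that red red north that red north that W   [W -> red north that]
red north that that that that that red red north that red north that W ⇒ red north that that that that that red red north that red north that red north that   [W -> red north that]

S ⇒ red north W ⇒ red north that H ⇒ red north that W W ⇒ red north that that H W ⇒ red north that that W W W ⇒ red north that that that H W W ⇒ red north that that that W W W W ⇒ red north that that that that H W W W ⇒ red north that that that that that red W W W ⇒ red north that that that that that red red north that W W ⇒ red north that that that that that red red north that red north that W ⇒ red north that that that that that red red north that red north that red north that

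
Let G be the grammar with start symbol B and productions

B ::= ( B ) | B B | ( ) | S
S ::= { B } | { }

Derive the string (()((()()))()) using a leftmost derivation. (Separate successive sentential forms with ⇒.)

B ⇒ (B) ⇒ (BB) ⇒ (()B) ⇒ (()BB) ⇒ (()(B)B) ⇒ (()((B))B) ⇒ (()((BB))B) ⇒ (()((()B))B) ⇒ (()((()()))B) ⇒ (()((()()))())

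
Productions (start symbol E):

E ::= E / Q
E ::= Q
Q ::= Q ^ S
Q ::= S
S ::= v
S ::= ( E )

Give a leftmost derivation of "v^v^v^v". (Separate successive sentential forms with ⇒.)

E⇒Q⇒Q^S⇒Q^S^S⇒Q^S^S^S⇒S^S^S^S⇒v^S^S^S⇒v^v^S^S⇒v^v^v^S⇒v^v^v^v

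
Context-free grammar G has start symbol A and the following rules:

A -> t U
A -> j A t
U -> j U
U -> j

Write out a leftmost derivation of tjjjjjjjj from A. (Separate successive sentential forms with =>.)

A => tU => tjU => tjjU => tjjjU => tjjjjU => tjjjjjU => tjjjjjjU => tjjjjjjjU => tjjjjjjjj

A => tU   [A -> t U]
tU => tjU   [U -> j U]
tjU => tjjU   [U -> j U]
tjjU => tjjjU   [U -> j U]
tjjjU => tjjjjU   [U -> j U]
tjjjjU => tjjjjjU   [U -> j U]
tjjjjjU => tjjjjjjU   [U -> j U]
tjjjjjjU => tjjjjjjjU   [U -> j U]
tjjjjjjjU => tjjjjjjjj   [U -> j]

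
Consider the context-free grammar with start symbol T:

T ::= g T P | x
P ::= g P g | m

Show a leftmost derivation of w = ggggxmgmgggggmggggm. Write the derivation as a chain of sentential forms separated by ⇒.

T ⇒ gTP   [T ::= g T P]
gTP ⇒ ggTPP   [T ::= g T P]
ggTPP ⇒ gggTPPP   [T ::= g T P]
gggTPPP ⇒ ggggTPPPP   [T ::= g T P]
ggggTPPPP ⇒ ggggxPPPP   [T ::= x]
ggggxPPPP ⇒ ggggxmPPP   [P ::= m]
ggggxmPPP ⇒ ggggxmgPgPP   [P ::= g P g]
ggggxmgPgPP ⇒ ggggxmgmgPP   [P ::= m]
ggggxmgmgPP ⇒ ggggxmgmggPgP   [P ::= g P g]
ggggxmgmggPgP ⇒ ggggxmgmgggPggP   [P ::= g P g]
ggggxmgmgggPggP ⇒ ggggxmgmggggPgggP   [P ::= g P g]
ggggxmgmggggPgggP ⇒ ggggxmgmgggggPggggP   [P ::= g P g]
ggggxmgmgggggPggggP ⇒ ggggxmgmgggggmggggP   [P ::= m]
ggggxmgmgggggmggggP ⇒ ggggxmgmgggggmggggm   [P ::= m]

T ⇒ gTP ⇒ ggTPP ⇒ gggTPPP ⇒ ggggTPPPP ⇒ ggggxPPPP ⇒ ggggxmPPP ⇒ ggggxmgPgPP ⇒ ggggxmgmgPP ⇒ ggggxmgmggPgP ⇒ ggggxmgmgggPggP ⇒ ggggxmgmggggPgggP ⇒ ggggxmgmgggggPggggP ⇒ ggggxmgmgggggmggggP ⇒ ggggxmgmgggggmggggm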